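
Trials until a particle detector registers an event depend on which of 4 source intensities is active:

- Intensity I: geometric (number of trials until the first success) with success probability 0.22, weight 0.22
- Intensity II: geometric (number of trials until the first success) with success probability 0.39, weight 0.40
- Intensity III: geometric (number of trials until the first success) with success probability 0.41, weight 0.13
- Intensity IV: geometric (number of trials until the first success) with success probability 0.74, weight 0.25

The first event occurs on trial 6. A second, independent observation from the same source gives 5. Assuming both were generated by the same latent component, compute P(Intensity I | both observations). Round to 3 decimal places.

P(component k | x) = w_k·f_k(x) / marginal(x), where marginal(x) = Σ_j w_j·f_j(x).
Since both observations come from the same component, the likelihood for component k is f_k(x₁)·f_k(x₂).
  p_I = [0.22·(1−0.22)^5 = 0.22·0.288717 = 0.0635178] × [0.0814331] = 0.00517246
  p_II = [0.39·(1−0.39)^5 = 0.39·0.0844596 = 0.0329393] × [0.0539988] = 0.00177868
  p_III = [0.41·(1−0.41)^5 = 0.41·0.0714924 = 0.0293119] × [0.0496812] = 0.00145625
  p_IV = [0.74·(1−0.74)^5 = 0.74·0.00118814 = 0.000879222] × [0.00338162] = 2.9732e-06
Prior × likelihood for each component:
  w_I·p_I = 0.22 × 0.00517246 = 0.00113794
  w_II·p_II = 0.40 × 0.00177868 = 0.000711472
  w_III·p_III = 0.13 × 0.00145625 = 0.000189312
  w_IV·p_IV = 0.25 × 2.9732e-06 = 7.43299e-07
Marginal: 0.00113794 + 0.000711472 + 0.000189312 + 7.43299e-07 = 0.00203947
P(Intensity I | data) = 0.00113794 / 0.00203947 ≈ 0.558

0.558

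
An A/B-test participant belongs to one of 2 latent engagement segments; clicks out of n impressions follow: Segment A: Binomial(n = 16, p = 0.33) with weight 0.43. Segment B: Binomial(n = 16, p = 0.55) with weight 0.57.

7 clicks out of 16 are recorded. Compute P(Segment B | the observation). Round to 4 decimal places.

0.5684

The responsibility of component k is π_k f_k(x) divided by Σ_j π_j f_j(x).
Binomial probabilities:
  p_A = 0.132647
  p_B = 0.131788
Unnormalised posteriors:
  π_A·p_A = 0.43 × 0.132647 = 0.0570381
  π_B·p_B = 0.57 × 0.131788 = 0.0751194
Evidence: 0.0570381 + 0.0751194 = 0.132158
P(Segment B | data) = 0.0751194 / 0.132158 ≈ 0.5684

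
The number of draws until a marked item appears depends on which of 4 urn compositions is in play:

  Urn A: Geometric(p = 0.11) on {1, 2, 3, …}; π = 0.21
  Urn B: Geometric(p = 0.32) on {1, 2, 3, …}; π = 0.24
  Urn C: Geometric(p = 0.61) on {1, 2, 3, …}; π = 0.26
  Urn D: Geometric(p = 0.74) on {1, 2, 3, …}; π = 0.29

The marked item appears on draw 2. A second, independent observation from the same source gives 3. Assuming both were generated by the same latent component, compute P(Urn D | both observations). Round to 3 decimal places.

0.155

Posterior ∝ prior × likelihood, so P(k | x) ∝ π_k f_k(x); normalise over all components.
Since both observations come from the same component, the likelihood for component k is f_k(x₁)·f_k(x₂).
  L_A = [0.11·(1−0.11)^1 = 0.11·0.89 = 0.0979] × [0.087131] = 0.00853012
  L_B = [0.32·(1−0.32)^1 = 0.32·0.68 = 0.2176] × [0.147968] = 0.0321978
  L_C = [0.61·(1−0.61)^1 = 0.61·0.39 = 0.2379] × [0.092781] = 0.0220726
  L_D = [0.74·(1−0.74)^1 = 0.74·0.26 = 0.1924] × [0.050024] = 0.00962462
Multiply by the mixture weights:
  π_A·L_A = 0.21 × 0.00853012 = 0.00179133
  π_B·L_B = 0.24 × 0.0321978 = 0.00772748
  π_C·L_C = 0.26 × 0.0220726 = 0.00573888
  π_D·L_D = 0.29 × 0.00962462 = 0.00279114
Normaliser: 0.00179133 + 0.00772748 + 0.00573888 + 0.00279114 = 0.0180488
So the posterior for Urn D is 0.00279114 / 0.0180488 ≈ 0.155.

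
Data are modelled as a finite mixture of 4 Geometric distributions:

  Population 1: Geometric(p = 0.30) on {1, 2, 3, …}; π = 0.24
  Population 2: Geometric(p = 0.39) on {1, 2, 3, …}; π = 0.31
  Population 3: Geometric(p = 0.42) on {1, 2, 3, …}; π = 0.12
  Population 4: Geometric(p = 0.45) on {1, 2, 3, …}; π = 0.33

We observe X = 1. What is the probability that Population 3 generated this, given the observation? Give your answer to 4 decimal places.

Apply Bayes' rule: the posterior for each component is proportional to its prior times its likelihood at x.
Geometric probabilities:
  p_1 = 0.3
  p_2 = 0.39
  p_3 = 0.42
  p_4 = 0.45
Multiply by the mixture weights:
  w_1·p_1 = 0.24 × 0.3 = 0.072
  w_2·p_2 = 0.31 × 0.39 = 0.1209
  w_3·p_3 = 0.12 × 0.42 = 0.0504
  w_4·p_4 = 0.33 × 0.45 = 0.1485
Sum: 0.072 + 0.1209 + 0.0504 + 0.1485 = 0.3918
P(Population 3 | x) ≈ 0.1286

0.1286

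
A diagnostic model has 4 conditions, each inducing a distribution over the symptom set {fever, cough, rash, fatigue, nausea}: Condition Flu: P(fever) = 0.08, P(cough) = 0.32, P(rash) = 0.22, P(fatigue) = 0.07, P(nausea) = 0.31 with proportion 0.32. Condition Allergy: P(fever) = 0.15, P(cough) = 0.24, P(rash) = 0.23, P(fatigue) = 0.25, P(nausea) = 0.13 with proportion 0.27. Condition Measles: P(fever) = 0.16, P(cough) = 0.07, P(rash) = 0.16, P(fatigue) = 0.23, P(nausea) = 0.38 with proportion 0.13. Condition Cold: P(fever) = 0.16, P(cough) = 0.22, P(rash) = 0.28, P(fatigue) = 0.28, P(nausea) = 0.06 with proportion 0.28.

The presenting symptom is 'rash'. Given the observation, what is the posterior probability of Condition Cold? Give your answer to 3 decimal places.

0.338

Posterior ∝ prior × likelihood, so P(k | x) ∝ P(Z=k) f_k(x); normalise over all components.
Evaluate each component's likelihood at the observed value:
  f_Flu = P(rash | comp) = 0.22
  f_Allergy = P(rash | comp) = 0.23
  f_Measles = P(rash | comp) = 0.16
  f_Cold = P(rash | comp) = 0.28
Multiply by the mixture weights:
  P(Z=Flu)·f_Flu = 0.32 × 0.22 = 0.0704
  P(Z=Allergy)·f_Allergy = 0.27 × 0.23 = 0.0621
  P(Z=Measles)·f_Measles = 0.13 × 0.16 = 0.0208
  P(Z=Cold)·f_Cold = 0.28 × 0.28 = 0.0784
Denominator: 0.0704 + 0.0621 + 0.0208 + 0.0784 = 0.2317
So the posterior for Condition Cold is 0.0784 / 0.2317 ≈ 0.338.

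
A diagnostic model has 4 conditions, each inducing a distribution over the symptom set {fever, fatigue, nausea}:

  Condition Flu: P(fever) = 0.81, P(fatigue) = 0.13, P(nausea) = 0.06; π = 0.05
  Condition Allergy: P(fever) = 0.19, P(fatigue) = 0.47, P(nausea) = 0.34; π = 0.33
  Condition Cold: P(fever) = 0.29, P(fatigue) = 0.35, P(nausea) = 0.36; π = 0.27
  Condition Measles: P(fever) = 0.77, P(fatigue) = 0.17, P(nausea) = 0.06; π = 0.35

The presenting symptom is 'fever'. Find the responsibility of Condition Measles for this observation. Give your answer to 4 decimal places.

0.5976

P(component k | x) = P(Z=k)·f_k(x) / marginal(x), where marginal(x) = Σ_j P(Z=j)·f_j(x).
Component likelihoods at x = 'fever':
  f_Flu = P(fever | comp) = 0.81
  f_Allergy = P(fever | comp) = 0.19
  f_Cold = P(fever | comp) = 0.29
  f_Measles = P(fever | comp) = 0.77
Unnormalised posteriors:
  P(Z=Flu)·f_Flu = 0.05 × 0.81 = 0.0405
  P(Z=Allergy)·f_Allergy = 0.33 × 0.19 = 0.0627
  P(Z=Cold)·f_Cold = 0.27 × 0.29 = 0.0783
  P(Z=Measles)·f_Measles = 0.35 × 0.77 = 0.2695
Evidence: 0.0405 + 0.0627 + 0.0783 + 0.2695 = 0.451
Responsibility of Condition Measles: 0.2695 / 0.451 ≈ 0.5976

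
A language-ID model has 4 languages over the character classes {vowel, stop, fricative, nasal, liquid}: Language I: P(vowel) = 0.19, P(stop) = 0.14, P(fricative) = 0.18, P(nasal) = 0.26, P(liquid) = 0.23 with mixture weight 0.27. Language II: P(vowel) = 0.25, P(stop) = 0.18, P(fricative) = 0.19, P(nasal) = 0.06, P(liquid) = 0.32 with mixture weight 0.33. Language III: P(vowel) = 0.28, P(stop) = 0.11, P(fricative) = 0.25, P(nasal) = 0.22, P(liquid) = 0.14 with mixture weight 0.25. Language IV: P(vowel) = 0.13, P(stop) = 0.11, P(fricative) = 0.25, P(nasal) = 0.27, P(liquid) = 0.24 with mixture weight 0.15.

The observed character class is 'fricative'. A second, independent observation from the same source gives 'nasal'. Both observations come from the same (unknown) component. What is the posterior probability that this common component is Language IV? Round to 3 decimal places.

The responsibility of component k is P(Z=k) f_k(x) divided by Σ_j P(Z=j) f_j(x).
Since both observations come from the same component, the likelihood for component k is f_k(x₁)·f_k(x₂).
  f_I = [P(fricative | comp) = 0.18] × [0.26] = 0.0468
  f_II = [P(fricative | comp) = 0.19] × [0.06] = 0.0114
  f_III = [P(fricative | comp) = 0.25] × [0.22] = 0.055
  f_IV = [P(fricative | comp) = 0.25] × [0.27] = 0.0675
Unnormalised posteriors:
  P(Z=I)·f_I = 0.27 × 0.0468 = 0.012636
  P(Z=II)·f_II = 0.33 × 0.0114 = 0.003762
  P(Z=III)·f_III = 0.25 × 0.055 = 0.01375
  P(Z=IV)·f_IV = 0.15 × 0.0675 = 0.010125
Evidence: 0.012636 + 0.003762 + 0.01375 + 0.010125 = 0.040273
P(Language IV | x) = 0.010125 / 0.040273 ≈ 0.251

0.251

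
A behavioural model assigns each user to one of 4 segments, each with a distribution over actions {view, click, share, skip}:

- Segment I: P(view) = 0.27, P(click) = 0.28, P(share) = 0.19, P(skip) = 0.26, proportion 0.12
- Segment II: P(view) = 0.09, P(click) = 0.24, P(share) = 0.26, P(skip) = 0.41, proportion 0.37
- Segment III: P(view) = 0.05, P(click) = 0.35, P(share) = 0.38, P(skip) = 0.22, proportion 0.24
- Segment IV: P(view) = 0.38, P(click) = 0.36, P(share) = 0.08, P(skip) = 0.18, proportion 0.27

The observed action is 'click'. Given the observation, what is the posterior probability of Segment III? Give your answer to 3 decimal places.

The responsibility of component k is P(Z=k) f_k(x) divided by Σ_j P(Z=j) f_j(x).
Categorical probabilities:
  p_I = P(click | comp) = 0.28
  p_II = P(click | comp) = 0.24
  p_III = P(click | comp) = 0.35
  p_IV = P(click | comp) = 0.36
Multiply by the mixture weights:
  P(Z=I)·p_I = 0.12 × 0.28 = 0.0336
  P(Z=II)·p_II = 0.37 × 0.24 = 0.0888
  P(Z=III)·p_III = 0.24 × 0.35 = 0.084
  P(Z=IV)·p_IV = 0.27 × 0.36 = 0.0972
Sum: 0.0336 + 0.0888 + 0.084 + 0.0972 = 0.3036
So the posterior for Segment III is 0.084 / 0.3036 ≈ 0.277.

0.277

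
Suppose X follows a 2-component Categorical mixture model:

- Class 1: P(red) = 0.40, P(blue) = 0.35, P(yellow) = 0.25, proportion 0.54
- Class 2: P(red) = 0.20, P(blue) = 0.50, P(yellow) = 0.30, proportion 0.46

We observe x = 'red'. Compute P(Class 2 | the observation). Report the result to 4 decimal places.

0.2987

Posterior ∝ prior × likelihood, so P(k | x) ∝ P(Z=k) f_k(x); normalise over all components.
Component likelihoods at x = 'red':
  L_1 = P(red | comp) = 0.40
  L_2 = P(red | comp) = 0.20
Multiply by the mixture weights:
  P(Z=1)·L_1 = 0.54 × 0.4 = 0.216
  P(Z=2)·L_2 = 0.46 × 0.2 = 0.092
Normaliser: 0.216 + 0.092 = 0.308
Responsibility of Class 2: 0.092 / 0.308 ≈ 0.2987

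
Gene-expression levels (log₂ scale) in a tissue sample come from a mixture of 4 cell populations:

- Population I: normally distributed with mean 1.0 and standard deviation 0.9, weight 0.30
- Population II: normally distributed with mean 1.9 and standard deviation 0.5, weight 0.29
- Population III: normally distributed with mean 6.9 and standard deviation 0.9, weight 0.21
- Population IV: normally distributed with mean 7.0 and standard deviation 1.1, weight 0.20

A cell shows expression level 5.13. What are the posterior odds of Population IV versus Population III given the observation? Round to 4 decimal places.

Only the two components matter; the odds are (w_i f_i(x)) / (w_j f_j(x)).
Component likelihoods at x = 5.13:
  p_I = (1/(0.9·√(2π)))·exp(−(5.13−1.0)²/(2·0.9²)) = 0.443269·exp(-10.52895) = 1.18578e-05
  p_II = (1/(0.5·√(2π)))·exp(−(5.13−1.9)²/(2·0.5²)) = 0.797885·exp(-20.86580) = 6.91892e-10
  p_III = (1/(0.9·√(2π)))·exp(−(5.13−6.9)²/(2·0.9²)) = 0.443269·exp(-1.93389) = 0.06409
  p_IV = (1/(1.1·√(2π)))·exp(−(5.13−7.0)²/(2·1.1²)) = 0.362675·exp(-1.44500) = 0.0854992
Odds = (0.20/0.21) × (0.0854992/0.06409) = 0.952381 × 1.33405 ≈ 1.2705

1.2705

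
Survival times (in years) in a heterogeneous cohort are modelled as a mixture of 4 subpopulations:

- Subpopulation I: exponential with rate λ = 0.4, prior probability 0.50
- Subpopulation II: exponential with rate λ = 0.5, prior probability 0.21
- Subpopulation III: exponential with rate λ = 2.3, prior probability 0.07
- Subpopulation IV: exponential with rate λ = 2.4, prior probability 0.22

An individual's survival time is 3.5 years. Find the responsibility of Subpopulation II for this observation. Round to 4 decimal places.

0.2694

Posterior ∝ prior × likelihood, so P(k | x) ∝ π_k f_k(x); normalise over all components.
Evaluate each component's likelihood at the observed value:
  L_I = 0.4·e^(−0.4·3.5) = 0.4·e^(−1.4000) = 0.0986388
  L_II = 0.5·e^(−0.5·3.5) = 0.5·e^(−1.7500) = 0.086887
  L_III = 2.3·e^(−2.3·3.5) = 2.3·e^(−8.0500) = 0.000733934
  L_IV = 2.4·e^(−2.4·3.5) = 2.4·e^(−8.4000) = 0.000539682
Unnormalised posteriors:
  π_I·L_I = 0.50 × 0.0986388 = 0.0493194
  π_II·L_II = 0.21 × 0.086887 = 0.0182463
  π_III·L_III = 0.07 × 0.000733934 = 5.13754e-05
  π_IV·L_IV = 0.22 × 0.000539682 = 0.00011873
Sum: 0.0493194 + 0.0182463 + 5.13754e-05 + 0.00011873 = 0.0677358
P(Subpopulation II | 3.5 years) ≈ 0.2694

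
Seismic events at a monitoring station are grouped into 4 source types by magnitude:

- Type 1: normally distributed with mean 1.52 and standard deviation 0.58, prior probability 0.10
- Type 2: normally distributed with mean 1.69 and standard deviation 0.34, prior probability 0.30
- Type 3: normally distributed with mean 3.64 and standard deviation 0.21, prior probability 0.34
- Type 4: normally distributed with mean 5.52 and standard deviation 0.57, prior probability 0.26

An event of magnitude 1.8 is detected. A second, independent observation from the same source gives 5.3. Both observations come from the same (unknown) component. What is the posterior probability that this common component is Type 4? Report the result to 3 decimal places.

0.726

P(component k | x) = π_k·f_k(x) / marginal(x), where marginal(x) = Σ_j π_j·f_j(x).
Since both observations come from the same component, the likelihood for component k is f_k(x₁)·f_k(x₂).
  p_1 = [0.612174] × [4.11411e-10] = 2.51855e-10
  p_2 = [1.11353] × [3.88563e-25] = 4.32676e-25
  p_3 = [4.05588e-17] × [5.13084e-14] = 2.08101e-30
  p_4 = [3.94572e-10] × [0.649661] = 2.56338e-10
Unnormalised posteriors:
  π_1·p_1 = 0.10 × 2.51855e-10 = 2.51855e-11
  π_2·p_2 = 0.30 × 4.32676e-25 = 1.29803e-25
  π_3·p_3 = 0.34 × 2.08101e-30 = 7.07543e-31
  π_4·p_4 = 0.26 × 2.56338e-10 = 6.6648e-11
Normaliser: 2.51855e-11 + 1.29803e-25 + 7.07543e-31 + 6.6648e-11 = 9.18335e-11
So the posterior for Type 4 is 6.6648e-11 / 9.18335e-11 ≈ 0.726.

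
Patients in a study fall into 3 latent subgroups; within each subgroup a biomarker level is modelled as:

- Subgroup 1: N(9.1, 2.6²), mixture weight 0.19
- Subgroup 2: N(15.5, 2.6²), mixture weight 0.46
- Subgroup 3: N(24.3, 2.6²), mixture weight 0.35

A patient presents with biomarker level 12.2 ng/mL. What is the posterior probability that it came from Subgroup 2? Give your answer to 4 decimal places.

By Bayes' theorem, P(k | x) = w_k f_k(x) / Σ_j w_j f_j(x).
Normal densities:
  f_1 = (1/(2.6·√(2π)))·exp(−(12.2−9.1)²/(2·2.6²)) = 0.153439·exp(-0.71080) = 0.0753773
  f_2 = (1/(2.6·√(2π)))·exp(−(12.2−15.5)²/(2·2.6²)) = 0.153439·exp(-0.80547) = 0.0685684
  f_3 = (1/(2.6·√(2π)))·exp(−(12.2−24.3)²/(2·2.6²)) = 0.153439·exp(-10.82914) = 3.04019e-06
Prior × likelihood for each component:
  w_1·f_1 = 0.19 × 0.0753773 = 0.0143217
  w_2·f_2 = 0.46 × 0.0685684 = 0.0315415
  w_3·f_3 = 0.35 × 3.04019e-06 = 1.06406e-06
Denominator: 0.0143217 + 0.0315415 + 1.06406e-06 = 0.0458642
Responsibility of Subgroup 2: 0.0315415 / 0.0458642 ≈ 0.6877

0.6877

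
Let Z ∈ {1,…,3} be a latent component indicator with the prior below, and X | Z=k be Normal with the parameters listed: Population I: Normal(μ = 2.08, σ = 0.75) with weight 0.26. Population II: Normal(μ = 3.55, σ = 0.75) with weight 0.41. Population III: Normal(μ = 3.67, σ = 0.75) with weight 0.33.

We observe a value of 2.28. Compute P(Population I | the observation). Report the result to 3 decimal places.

0.615

Apply Bayes' rule: the posterior for each component is proportional to its prior times its likelihood at x.
Normal densities:
  L_I = (1/(0.75·√(2π)))·exp(−(2.28−2.08)²/(2·0.75²)) = 0.531923·exp(-0.03556) = 0.513342
  L_II = (1/(0.75·√(2π)))·exp(−(2.28−3.55)²/(2·0.75²)) = 0.531923·exp(-1.43369) = 0.126825
  L_III = (1/(0.75·√(2π)))·exp(−(2.28−3.67)²/(2·0.75²)) = 0.531923·exp(-1.71742) = 0.0954953
Unnormalised posteriors:
  π_I·L_I = 0.26 × 0.513342 = 0.133469
  π_II·L_II = 0.41 × 0.126825 = 0.0519983
  π_III·L_III = 0.33 × 0.0954953 = 0.0315134
Evidence: 0.133469 + 0.0519983 + 0.0315134 = 0.216981
P(Population I | the observation) ≈ 0.615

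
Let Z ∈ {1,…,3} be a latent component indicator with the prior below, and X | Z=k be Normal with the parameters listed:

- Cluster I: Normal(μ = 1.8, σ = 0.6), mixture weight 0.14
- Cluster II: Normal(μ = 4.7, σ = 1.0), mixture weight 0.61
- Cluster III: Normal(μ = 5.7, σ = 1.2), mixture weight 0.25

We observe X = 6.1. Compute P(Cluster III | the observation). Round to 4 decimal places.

Apply Bayes' rule: the posterior for each component is proportional to its prior times its likelihood at x.
Evaluate each component's likelihood at the observed value:
  p_I = (1/(0.6·√(2π)))·exp(−(6.1−1.8)²/(2·0.6²)) = 0.664904·exp(-25.68056) = 4.67558e-12
  p_II = (1/(1.0·√(2π)))·exp(−(6.1−4.7)²/(2·1.0²)) = 0.398942·exp(-0.98000) = 0.149727
  p_III = (1/(1.2·√(2π)))·exp(−(6.1−5.7)²/(2·1.2²)) = 0.332452·exp(-0.05556) = 0.314486
Unnormalised posteriors:
  π_I·p_I = 0.14 × 4.67558e-12 = 6.54581e-13
  π_II·p_II = 0.61 × 0.149727 = 0.0913338
  π_III·p_III = 0.25 × 0.314486 = 0.0786215
Evidence: 6.54581e-13 + 0.0913338 + 0.0786215 = 0.169955
So the posterior for Cluster III is 0.0786215 / 0.169955 ≈ 0.4626.

0.4626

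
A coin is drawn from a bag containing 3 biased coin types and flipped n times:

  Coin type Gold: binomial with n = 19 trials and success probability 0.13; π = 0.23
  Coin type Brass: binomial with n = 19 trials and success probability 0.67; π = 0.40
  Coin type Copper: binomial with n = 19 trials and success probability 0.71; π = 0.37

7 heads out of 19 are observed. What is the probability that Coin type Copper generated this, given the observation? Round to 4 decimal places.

The responsibility of component k is w_k f_k(x) divided by Σ_j w_j f_j(x).
Component likelihoods at x = 7 heads out of 19:
  L_Gold = C(19,7)·0.13^7·0.87^12 = 50388·6.27485e-07·0.188032 = 0.00594513
  L_Brass = C(19,7)·0.67^7·0.33^12 = 50388·0.0606071·1.66789e-06 = 0.00509352
  L_Copper = C(19,7)·0.71^7·0.29^12 = 50388·0.0909512·3.53815e-07 = 0.00162148
Weight by the priors:
  w_Gold·L_Gold = 0.23 × 0.00594513 = 0.00136738
  w_Brass·L_Brass = 0.40 × 0.00509352 = 0.00203741
  w_Copper·L_Copper = 0.37 × 0.00162148 = 0.000599948
Evidence: 0.00136738 + 0.00203741 + 0.000599948 = 0.00400474
Responsibility of Coin type Copper: 0.000599948 / 0.00400474 ≈ 0.1498

0.1498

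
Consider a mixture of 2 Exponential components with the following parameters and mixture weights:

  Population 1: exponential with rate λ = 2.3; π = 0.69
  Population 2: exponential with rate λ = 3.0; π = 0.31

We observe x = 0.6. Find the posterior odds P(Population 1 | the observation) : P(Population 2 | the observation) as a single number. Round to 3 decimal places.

2.597

The posterior odds equal the prior odds times the likelihood ratio: (π_i/π_j)·(f_i(x)/f_j(x)).
Exponential densities:
  f_1 = 0.578631
  f_2 = 0.495897
0.399255 / 0.153728 ≈ 2.597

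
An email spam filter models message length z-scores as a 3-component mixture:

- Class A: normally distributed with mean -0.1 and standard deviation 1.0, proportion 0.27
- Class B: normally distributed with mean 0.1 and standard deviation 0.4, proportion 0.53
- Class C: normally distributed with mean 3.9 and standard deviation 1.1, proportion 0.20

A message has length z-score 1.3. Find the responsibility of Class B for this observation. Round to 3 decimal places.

0.116

Posterior ∝ prior × likelihood, so P(k | x) ∝ π_k f_k(x); normalise over all components.
Evaluate each component's likelihood at the observed value:
  L_A = (1/(1.0·√(2π)))·exp(−(1.3−-0.1)²/(2·1.0²)) = 0.398942·exp(-0.98000) = 0.149727
  L_B = (1/(0.4·√(2π)))·exp(−(1.3−0.1)²/(2·0.4²)) = 0.997356·exp(-4.50000) = 0.0110796
  L_C = (1/(1.1·√(2π)))·exp(−(1.3−3.9)²/(2·1.1²)) = 0.362675·exp(-2.79339) = 0.0222006
Unnormalised posteriors:
  π_A·L_A = 0.27 × 0.149727 = 0.0404264
  π_B·L_B = 0.53 × 0.0110796 = 0.0058722
  π_C·L_C = 0.20 × 0.0222006 = 0.00444011
Denominator: 0.0404264 + 0.0058722 + 0.00444011 = 0.0507387
P(Class B | x) = 0.0058722 / 0.0507387 ≈ 0.116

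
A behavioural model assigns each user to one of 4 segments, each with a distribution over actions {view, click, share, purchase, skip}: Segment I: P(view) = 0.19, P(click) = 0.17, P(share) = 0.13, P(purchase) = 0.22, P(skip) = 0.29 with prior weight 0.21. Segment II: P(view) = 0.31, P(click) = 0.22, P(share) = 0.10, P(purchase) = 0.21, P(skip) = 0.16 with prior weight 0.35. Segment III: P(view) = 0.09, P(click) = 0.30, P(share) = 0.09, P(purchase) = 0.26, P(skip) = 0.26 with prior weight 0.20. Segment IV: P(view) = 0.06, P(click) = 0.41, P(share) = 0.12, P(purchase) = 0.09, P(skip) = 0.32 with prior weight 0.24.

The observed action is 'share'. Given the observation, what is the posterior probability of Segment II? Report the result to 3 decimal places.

P(component k | x) = P(Z=k)·f_k(x) / marginal(x), where marginal(x) = Σ_j P(Z=j)·f_j(x).
Evaluate each component's likelihood at the observed value:
  f_I = P(share | comp) = 0.13
  f_II = P(share | comp) = 0.10
  f_III = P(share | comp) = 0.09
  f_IV = P(share | comp) = 0.12
Prior × likelihood for each component:
  P(Z=I)·f_I = 0.21 × 0.13 = 0.0273
  P(Z=II)·f_II = 0.35 × 0.1 = 0.035
  P(Z=III)·f_III = 0.20 × 0.09 = 0.018
  P(Z=IV)·f_IV = 0.24 × 0.12 = 0.0288
Marginal: 0.0273 + 0.035 + 0.018 + 0.0288 = 0.1091
So the posterior for Segment II is 0.035 / 0.1091 ≈ 0.321.

0.321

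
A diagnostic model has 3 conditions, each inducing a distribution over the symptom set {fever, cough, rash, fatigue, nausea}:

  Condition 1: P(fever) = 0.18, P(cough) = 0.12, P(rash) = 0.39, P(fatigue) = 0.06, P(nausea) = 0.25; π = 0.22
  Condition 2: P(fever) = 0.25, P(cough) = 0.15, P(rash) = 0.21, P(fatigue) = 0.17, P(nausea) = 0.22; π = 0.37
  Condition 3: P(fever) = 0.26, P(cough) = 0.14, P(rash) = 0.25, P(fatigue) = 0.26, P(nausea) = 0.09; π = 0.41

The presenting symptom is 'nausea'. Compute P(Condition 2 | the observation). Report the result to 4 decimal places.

0.4697

Apply Bayes' rule: the posterior for each component is proportional to its prior times its likelihood at x.
Component likelihoods at x = 'nausea':
  p_1 = P(nausea | comp) = 0.25
  p_2 = P(nausea | comp) = 0.22
  p_3 = P(nausea | comp) = 0.09
Multiply by the mixture weights:
  P(Z=1)·p_1 = 0.22 × 0.25 = 0.055
  P(Z=2)·p_2 = 0.37 × 0.22 = 0.0814
  P(Z=3)·p_3 = 0.41 × 0.09 = 0.0369
Marginal: 0.055 + 0.0814 + 0.0369 = 0.1733
P(Condition 2 | 'nausea') ≈ 0.4697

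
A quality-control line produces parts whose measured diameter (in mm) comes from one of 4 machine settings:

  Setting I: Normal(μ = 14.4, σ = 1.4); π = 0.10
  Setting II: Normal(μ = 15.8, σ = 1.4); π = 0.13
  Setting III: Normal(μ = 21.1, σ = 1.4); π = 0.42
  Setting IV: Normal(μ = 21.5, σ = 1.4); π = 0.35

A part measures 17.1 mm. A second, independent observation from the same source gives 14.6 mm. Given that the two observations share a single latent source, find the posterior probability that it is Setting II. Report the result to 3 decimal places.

0.791

By Bayes' theorem, P(k | x) = w_k f_k(x) / Σ_j w_j f_j(x).
Since both observations come from the same component, the likelihood for component k is f_k(x₁)·f_k(x₂).
  p_I = [0.0443739] × [0.282066] = 0.0125163
  p_II = [0.18516] × [0.197354] = 0.0365421
  p_III = [0.00481007] × [5.94196e-06] = 2.85812e-08
  p_IV = [0.00204126] × [1.5139e-06] = 3.09028e-09
Unnormalised posteriors:
  w_I·p_I = 0.10 × 0.0125163 = 0.00125163
  w_II·p_II = 0.13 × 0.0365421 = 0.00475047
  w_III·p_III = 0.42 × 2.85812e-08 = 1.20041e-08
  w_IV·p_IV = 0.35 × 3.09028e-09 = 1.0816e-09
Marginal: 0.00125163 + 0.00475047 + 1.20041e-08 + 1.0816e-09 = 0.00600212
Responsibility of Setting II: 0.00475047 / 0.00600212 ≈ 0.791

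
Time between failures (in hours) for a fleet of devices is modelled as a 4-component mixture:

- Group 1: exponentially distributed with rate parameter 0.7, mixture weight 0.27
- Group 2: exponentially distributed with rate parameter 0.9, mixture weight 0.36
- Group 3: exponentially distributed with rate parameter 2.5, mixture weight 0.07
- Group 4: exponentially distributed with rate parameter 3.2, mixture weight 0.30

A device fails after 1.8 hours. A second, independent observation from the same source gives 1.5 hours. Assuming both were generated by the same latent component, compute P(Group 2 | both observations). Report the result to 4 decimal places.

0.5289

Apply Bayes' rule: the posterior for each component is proportional to its prior times its likelihood at x.
Since both observations come from the same component, the likelihood for component k is f_k(x₁)·f_k(x₂).
  f_1 = [0.198558] × [0.244956] = 0.048638
  f_2 = [0.178109] × [0.233316] = 0.0415557
  f_3 = [0.0277725] × [0.0587944] = 0.00163287
  f_4 = [0.0100836] × [0.0263352] = 0.000265552
Unnormalised posteriors:
  w_1·f_1 = 0.27 × 0.048638 = 0.0131323
  w_2·f_2 = 0.36 × 0.0415557 = 0.01496
  w_3·f_3 = 0.07 × 0.00163287 = 0.000114301
  w_4·f_4 = 0.30 × 0.000265552 = 7.96657e-05
Marginal: 0.0131323 + 0.01496 + 0.000114301 + 7.96657e-05 = 0.0282863
So the posterior for Group 2 is 0.01496 / 0.0282863 ≈ 0.5289.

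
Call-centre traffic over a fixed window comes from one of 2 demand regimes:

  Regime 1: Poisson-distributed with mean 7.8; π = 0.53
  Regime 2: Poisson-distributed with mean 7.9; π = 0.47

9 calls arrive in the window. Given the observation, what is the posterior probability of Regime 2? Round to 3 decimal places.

Apply Bayes' rule: the posterior for each component is proportional to its prior times its likelihood at x.
Poisson probabilities:
  L_1 = e^(−7.8)·7.8^9/9! = 0.120668
  L_2 = e^(−7.9)·7.9^9/9! = 0.122449
Weight by the priors:
  π_1·L_1 = 0.53 × 0.120668 = 0.0639539
  π_2·L_2 = 0.47 × 0.122449 = 0.0575509
Sum: 0.0639539 + 0.0575509 = 0.121505
P(Regime 2 | the observation) ≈ 0.474

0.474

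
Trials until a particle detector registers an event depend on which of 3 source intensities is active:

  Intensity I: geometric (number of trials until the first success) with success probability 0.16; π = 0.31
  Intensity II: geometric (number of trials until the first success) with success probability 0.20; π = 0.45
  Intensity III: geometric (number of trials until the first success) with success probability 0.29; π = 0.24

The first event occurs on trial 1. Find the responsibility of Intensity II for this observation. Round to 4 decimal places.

Posterior ∝ prior × likelihood, so P(k | x) ∝ P(Z=k) f_k(x); normalise over all components.
Evaluate each component's likelihood at the observed value:
  p_I = 0.16·(1−0.16)^0 = 0.16·1 = 0.16
  p_II = 0.20·(1−0.20)^0 = 0.20·1 = 0.2
  p_III = 0.29·(1−0.29)^0 = 0.29·1 = 0.29
Multiply by the mixture weights:
  P(Z=I)·p_I = 0.31 × 0.16 = 0.0496
  P(Z=II)·p_II = 0.45 × 0.2 = 0.09
  P(Z=III)·p_III = 0.24 × 0.29 = 0.0696
Normaliser: 0.0496 + 0.09 + 0.0696 = 0.2092
Responsibility of Intensity II: 0.09 / 0.2092 ≈ 0.4302

0.4302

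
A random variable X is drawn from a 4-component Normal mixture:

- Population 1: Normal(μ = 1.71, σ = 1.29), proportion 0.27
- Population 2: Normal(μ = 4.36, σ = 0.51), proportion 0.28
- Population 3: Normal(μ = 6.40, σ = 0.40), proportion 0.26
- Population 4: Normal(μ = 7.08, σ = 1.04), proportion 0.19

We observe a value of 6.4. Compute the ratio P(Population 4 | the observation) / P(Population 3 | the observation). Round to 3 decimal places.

0.227

Posterior odds = (π_i f_i(x)) / (π_j f_j(x)); the normalising sum cancels.
Component likelihoods at x = 6.4:
  L_1 = (1/(1.29·√(2π)))·exp(−(6.4−1.71)²/(2·1.29²)) = 0.309258·exp(-6.60901) = 0.000416931
  L_2 = (1/(0.51·√(2π)))·exp(−(6.4−4.36)²/(2·0.51²)) = 0.782240·exp(-8.00000) = 0.000262412
  L_3 = (1/(0.40·√(2π)))·exp(−(6.4−6.40)²/(2·0.40²)) = 0.997356·exp(-0.00000) = 0.997356
  L_4 = (1/(1.04·√(2π)))·exp(−(6.4−7.08)²/(2·1.04²)) = 0.383598·exp(-0.21376) = 0.309773
Odds = (0.19/0.26) × (0.309773/0.997356) = 0.730769 × 0.310594 ≈ 0.227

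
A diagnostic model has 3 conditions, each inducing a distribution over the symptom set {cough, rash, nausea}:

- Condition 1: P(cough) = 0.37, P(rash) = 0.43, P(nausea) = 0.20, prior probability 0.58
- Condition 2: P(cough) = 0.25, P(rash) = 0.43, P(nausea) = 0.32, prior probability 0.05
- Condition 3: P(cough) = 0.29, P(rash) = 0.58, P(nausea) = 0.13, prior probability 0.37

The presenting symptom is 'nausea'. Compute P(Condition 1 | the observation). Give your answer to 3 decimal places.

P(component k | x) = π_k·f_k(x) / marginal(x), where marginal(x) = Σ_j π_j·f_j(x).
Component likelihoods at x = 'nausea':
  f_1 = P(nausea | comp) = 0.20
  f_2 = P(nausea | comp) = 0.32
  f_3 = P(nausea | comp) = 0.13
Unnormalised posteriors:
  π_1·f_1 = 0.58 × 0.2 = 0.116
  π_2·f_2 = 0.05 × 0.32 = 0.016
  π_3·f_3 = 0.37 × 0.13 = 0.0481
Denominator: 0.116 + 0.016 + 0.0481 = 0.1801
So the posterior for Condition 1 is 0.116 / 0.1801 ≈ 0.644.

0.644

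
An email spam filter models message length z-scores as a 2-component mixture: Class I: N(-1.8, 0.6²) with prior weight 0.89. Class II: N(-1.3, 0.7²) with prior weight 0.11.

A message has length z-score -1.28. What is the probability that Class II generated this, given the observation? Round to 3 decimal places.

The responsibility of component k is w_k f_k(x) divided by Σ_j w_j f_j(x).
Component likelihoods at x = -1.28:
  f_I = 0.456727
  f_II = 0.569685
Unnormalised posteriors:
  w_I·f_I = 0.89 × 0.456727 = 0.406487
  w_II·f_II = 0.11 × 0.569685 = 0.0626653
Evidence: 0.406487 + 0.0626653 = 0.469153
P(Class II | the observation) ≈ 0.134

0.134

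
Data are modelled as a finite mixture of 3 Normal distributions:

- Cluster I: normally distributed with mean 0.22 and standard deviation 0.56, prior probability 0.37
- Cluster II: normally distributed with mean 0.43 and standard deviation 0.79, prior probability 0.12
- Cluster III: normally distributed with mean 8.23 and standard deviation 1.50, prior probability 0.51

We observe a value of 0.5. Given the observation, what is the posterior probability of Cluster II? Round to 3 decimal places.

By Bayes' theorem, P(k | x) = π_k f_k(x) / Σ_j π_j f_j(x).
Component likelihoods at x = 0.5:
  f_I = (1/(0.56·√(2π)))·exp(−(0.5−0.22)²/(2·0.56²)) = 0.712397·exp(-0.12500) = 0.628688
  f_II = (1/(0.79·√(2π)))·exp(−(0.5−0.43)²/(2·0.79²)) = 0.504990·exp(-0.00393) = 0.503012
  f_III = (1/(1.50·√(2π)))·exp(−(0.5−8.23)²/(2·1.50²)) = 0.265962·exp(-13.27842) = 4.55065e-07
Weight by the priors:
  π_I·f_I = 0.37 × 0.628688 = 0.232615
  π_II·f_II = 0.12 × 0.503012 = 0.0603614
  π_III·f_III = 0.51 × 4.55065e-07 = 2.32083e-07
Denominator: 0.232615 + 0.0603614 + 2.32083e-07 = 0.292976
P(Cluster II | data) = 0.0603614 / 0.292976 ≈ 0.206

0.206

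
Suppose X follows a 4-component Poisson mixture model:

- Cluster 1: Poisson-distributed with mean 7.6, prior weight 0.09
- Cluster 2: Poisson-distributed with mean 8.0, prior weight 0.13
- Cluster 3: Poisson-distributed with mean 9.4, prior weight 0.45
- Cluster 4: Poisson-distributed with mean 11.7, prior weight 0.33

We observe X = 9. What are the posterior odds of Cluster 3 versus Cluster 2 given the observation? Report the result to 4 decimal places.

3.6442

Posterior odds = (P(Z=i) f_i(x)) / (P(Z=j) f_j(x)); the normalising sum cancels.
Component likelihoods at x = 9:
  p_1 = e^(−7.6)·7.6^9/9! = 0.11666
  p_2 = e^(−8.0)·8.0^9/9! = 0.124077
  p_3 = e^(−9.4)·9.4^9/9! = 0.130623
  p_4 = e^(−11.7)·11.7^9/9! = 0.0938997
Posterior odds = (P(Z=3)·p_3) / (P(Z=2)·p_2) = (0.45·0.130623) / (0.13·0.124077) = 0.0587803 / 0.01613 ≈ 3.6442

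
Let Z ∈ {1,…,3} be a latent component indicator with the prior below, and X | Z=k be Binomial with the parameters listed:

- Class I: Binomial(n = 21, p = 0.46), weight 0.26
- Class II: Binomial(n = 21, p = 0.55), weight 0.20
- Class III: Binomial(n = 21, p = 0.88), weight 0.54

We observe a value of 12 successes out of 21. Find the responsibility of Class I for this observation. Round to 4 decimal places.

0.4388

By Bayes' theorem, P(k | x) = P(Z=k) f_k(x) / Σ_j P(Z=j) f_j(x).
Evaluate each component's likelihood at the observed value:
  f_I = 0.103011
  f_II = 0.170415
  f_III = 0.00032709
Prior × likelihood for each component:
  P(Z=I)·f_I = 0.26 × 0.103011 = 0.0267827
  P(Z=II)·f_II = 0.20 × 0.170415 = 0.0340831
  P(Z=III)·f_III = 0.54 × 0.00032709 = 0.000176629
Sum: 0.0267827 + 0.0340831 + 0.000176629 = 0.0610425
Responsibility of Class I: 0.0267827 / 0.0610425 ≈ 0.4388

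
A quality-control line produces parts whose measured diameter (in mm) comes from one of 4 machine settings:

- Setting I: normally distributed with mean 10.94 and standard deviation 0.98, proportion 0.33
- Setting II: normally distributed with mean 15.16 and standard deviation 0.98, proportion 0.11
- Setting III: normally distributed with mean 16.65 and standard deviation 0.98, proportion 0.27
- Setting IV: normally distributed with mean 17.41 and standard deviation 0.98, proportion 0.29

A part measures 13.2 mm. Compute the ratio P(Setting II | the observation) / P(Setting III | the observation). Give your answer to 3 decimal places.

27.077

Posterior odds = (π_i f_i(x)) / (π_j f_j(x)); the normalising sum cancels.
Evaluate each component's likelihood at the observed value:
  p_I = (1/(0.98·√(2π)))·exp(−(13.2−10.94)²/(2·0.98²)) = 0.407084·exp(-2.65910) = 0.0285004
  p_II = (1/(0.98·√(2π)))·exp(−(13.2−15.16)²/(2·0.98²)) = 0.407084·exp(-2.00000) = 0.0550928
  p_III = (1/(0.98·√(2π)))·exp(−(13.2−16.65)²/(2·0.98²)) = 0.407084·exp(-6.19664) = 0.000828932
  p_IV = (1/(0.98·√(2π)))·exp(−(13.2−17.41)²/(2·0.98²)) = 0.407084·exp(-9.22746) = 4.00175e-05
Posterior odds = (π_II·p_II) / (π_III·p_III) = (0.11·0.0550928) / (0.27·0.000828932) = 0.00606021 / 0.000223812 ≈ 27.077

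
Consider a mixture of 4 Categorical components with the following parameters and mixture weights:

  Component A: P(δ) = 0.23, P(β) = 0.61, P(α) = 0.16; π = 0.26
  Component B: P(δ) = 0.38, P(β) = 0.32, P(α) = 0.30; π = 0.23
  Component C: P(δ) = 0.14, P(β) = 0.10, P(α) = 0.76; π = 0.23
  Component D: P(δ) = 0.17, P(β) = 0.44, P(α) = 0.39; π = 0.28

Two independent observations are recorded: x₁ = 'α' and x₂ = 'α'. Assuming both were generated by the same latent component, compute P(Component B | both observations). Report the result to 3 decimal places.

The responsibility of component k is π_k f_k(x) divided by Σ_j π_j f_j(x).
Since both observations come from the same component, the likelihood for component k is f_k(x₁)·f_k(x₂).
  L_A = [0.16] × [0.16] = 0.0256
  L_B = [0.3] × [0.3] = 0.09
  L_C = [0.76] × [0.76] = 0.5776
  L_D = [0.39] × [0.39] = 0.1521
Weight by the priors:
  π_A·L_A = 0.26 × 0.0256 = 0.006656
  π_B·L_B = 0.23 × 0.09 = 0.0207
  π_C·L_C = 0.23 × 0.5776 = 0.132848
  π_D·L_D = 0.28 × 0.1521 = 0.042588
Sum: 0.006656 + 0.0207 + 0.132848 + 0.042588 = 0.202792
Responsibility of Component B: 0.0207 / 0.202792 ≈ 0.102

0.102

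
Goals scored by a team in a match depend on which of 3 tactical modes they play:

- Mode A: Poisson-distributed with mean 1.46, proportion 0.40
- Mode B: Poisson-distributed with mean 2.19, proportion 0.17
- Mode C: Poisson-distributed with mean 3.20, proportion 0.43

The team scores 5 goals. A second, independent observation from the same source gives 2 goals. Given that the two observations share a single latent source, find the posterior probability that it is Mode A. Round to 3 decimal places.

0.093

The responsibility of component k is P(Z=k) f_k(x) divided by Σ_j P(Z=j) f_j(x).
Since both observations come from the same component, the likelihood for component k is f_k(x₁)·f_k(x₂).
  f_A = [e^(−1.46)·1.46^5/5! = 0.0128385] × [0.247517] = 0.00317774
  f_B = [e^(−2.19)·2.19^5/5! = 0.0469823] × [0.268382] = 0.0126092
  f_C = [e^(−3.20)·3.20^5/5! = 0.113979] × [0.208702] = 0.0237878
Multiply by the mixture weights:
  P(Z=A)·f_A = 0.40 × 0.00317774 = 0.0012711
  P(Z=B)·f_B = 0.17 × 0.0126092 = 0.00214356
  P(Z=C)·f_C = 0.43 × 0.0237878 = 0.0102287
Normaliser: 0.0012711 + 0.00214356 + 0.0102287 = 0.0136434
So the posterior for Mode A is 0.0012711 / 0.0136434 ≈ 0.093.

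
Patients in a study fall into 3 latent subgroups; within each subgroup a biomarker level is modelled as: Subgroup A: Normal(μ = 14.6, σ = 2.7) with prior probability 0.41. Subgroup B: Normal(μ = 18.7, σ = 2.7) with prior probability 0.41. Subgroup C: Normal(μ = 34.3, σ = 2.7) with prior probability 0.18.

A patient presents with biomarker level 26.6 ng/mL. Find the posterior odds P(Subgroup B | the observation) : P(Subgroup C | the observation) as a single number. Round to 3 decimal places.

The posterior odds equal the prior odds times the likelihood ratio: (P(Z=i)/P(Z=j))·(f_i(x)/f_j(x)).
Component likelihoods at x = 26.6 ng/mL:
  L_A = (1/(2.7·√(2π)))·exp(−(26.6−14.6)²/(2·2.7²)) = 0.147756·exp(-9.87654) = 7.58959e-06
  L_B = (1/(2.7·√(2π)))·exp(−(26.6−18.7)²/(2·2.7²)) = 0.147756·exp(-4.28052) = 0.00204428
  L_C = (1/(2.7·√(2π)))·exp(−(26.6−34.3)²/(2·2.7²)) = 0.147756·exp(-4.06653) = 0.00253207
0.000838153 / 0.000455772 ≈ 1.839

1.839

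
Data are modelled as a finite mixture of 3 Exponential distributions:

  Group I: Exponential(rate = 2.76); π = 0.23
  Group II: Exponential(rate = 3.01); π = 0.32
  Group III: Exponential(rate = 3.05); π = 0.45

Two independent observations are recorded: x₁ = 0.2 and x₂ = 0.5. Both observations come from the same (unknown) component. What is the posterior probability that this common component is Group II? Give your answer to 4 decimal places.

Apply Bayes' rule: the posterior for each component is proportional to its prior times its likelihood at x.
Since both observations come from the same component, the likelihood for component k is f_k(x₁)·f_k(x₂).
  p_I = [1.5892] × [0.694357] = 1.10347
  p_II = [1.64862] × [0.668272] = 1.10173
  p_III = [1.65722] × [0.663744] = 1.09997
Weight by the priors:
  P(Z=I)·p_I = 0.23 × 1.10347 = 0.253799
  P(Z=II)·p_II = 0.32 × 1.10173 = 0.352553
  P(Z=III)·p_III = 0.45 × 1.09997 = 0.494987
Evidence: 0.253799 + 0.352553 + 0.494987 = 1.10134
So the posterior for Group II is 0.352553 / 1.10134 ≈ 0.3201.

0.3201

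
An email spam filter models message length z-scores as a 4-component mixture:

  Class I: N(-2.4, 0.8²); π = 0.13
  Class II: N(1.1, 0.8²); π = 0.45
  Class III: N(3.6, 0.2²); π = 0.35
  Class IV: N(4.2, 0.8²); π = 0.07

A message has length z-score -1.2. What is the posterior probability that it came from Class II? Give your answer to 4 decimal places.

0.1460

P(component k | x) = P(Z=k)·f_k(x) / marginal(x), where marginal(x) = Σ_j P(Z=j)·f_j(x).
Normal densities:
  L_I = (1/(0.8·√(2π)))·exp(−(-1.2−-2.4)²/(2·0.8²)) = 0.498678·exp(-1.12500) = 0.161897
  L_II = (1/(0.8·√(2π)))·exp(−(-1.2−1.1)²/(2·0.8²)) = 0.498678·exp(-4.13281) = 0.00799765
  L_III = (1/(0.2·√(2π)))·exp(−(-1.2−3.6)²/(2·0.2²)) = 1.994711·exp(-288.00000) = 1.67136e-125
  L_IV = (1/(0.8·√(2π)))·exp(−(-1.2−4.2)²/(2·0.8²)) = 0.498678·exp(-22.78125) = 6.36867e-11
Prior × likelihood for each component:
  P(Z=I)·L_I = 0.13 × 0.161897 = 0.0210466
  P(Z=II)·L_II = 0.45 × 0.00799765 = 0.00359894
  P(Z=III)·L_III = 0.35 × 1.67136e-125 = 5.84975e-126
  P(Z=IV)·L_IV = 0.07 × 6.36867e-11 = 4.45807e-12
Marginal: 0.0210466 + 0.00359894 + 5.84975e-126 + 4.45807e-12 = 0.0246456
So the posterior for Class II is 0.00359894 / 0.0246456 ≈ 0.1460.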